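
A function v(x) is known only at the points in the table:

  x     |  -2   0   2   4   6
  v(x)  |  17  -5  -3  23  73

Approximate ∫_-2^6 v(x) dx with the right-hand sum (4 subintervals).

176

Δx = 2.
Sum = 2·[(-5) + (-3) + 23 + 73] = 176.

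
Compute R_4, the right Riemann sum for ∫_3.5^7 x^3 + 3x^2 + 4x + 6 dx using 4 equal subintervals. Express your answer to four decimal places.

Δx = (7 − 3.5)/4 = 0.875.
Right endpoints: 4.375, 5.25, 6.125, 7.
f(4.375) = 84307/512, f(5.25) = 254.390625, f(6.125) = 190889/512, f(7) = 524.
Sum = Δx · [f(4.375) + f(5.25) + f(6.125) + f(7)].
Sum ≈ 1151.3975.

1151.3975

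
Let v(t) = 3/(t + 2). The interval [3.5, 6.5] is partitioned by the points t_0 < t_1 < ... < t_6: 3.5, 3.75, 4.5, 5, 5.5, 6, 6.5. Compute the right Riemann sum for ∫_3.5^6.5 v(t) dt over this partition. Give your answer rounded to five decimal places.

1.25484

Subinterval widths: 0.25, 0.75, 0.5, 0.5, 0.5, 0.5.
Right endpoints: 3.75, 4.5, 5, 5.5, 6, 6.5.
v(3.75) = 12/23, v(4.5) = 6/13, v(5) = 3/7, v(5.5) = 0.4, v(6) = 0.375, v(6.5) = 6/17.
Sum = Σ Δt_i · v(t_i).
Sum ≈ 1.25484.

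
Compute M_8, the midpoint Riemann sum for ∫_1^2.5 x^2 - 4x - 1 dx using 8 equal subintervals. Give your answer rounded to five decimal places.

-7.12939

Δx = (2.5 − 1)/8 = 0.1875.
Midpoints: 1.09375, 1.28125, 1.46875, 1.65625, 1.84375, 2.03125, 2.21875, 2.40625.
f(1.09375) = -4279/1024, f(1.28125) = -4591/1024, f(1.46875) = -4831/1024, f(1.65625) = -4999/1024, f(1.84375) = -5095/1024, f(2.03125) = -5119/1024, f(2.21875) = -5071/1024, f(2.40625) = -4951/1024.
Sum = Δx · [f(1.09375) + f(1.28125) + f(1.46875) + ...].
Sum ≈ -7.12939.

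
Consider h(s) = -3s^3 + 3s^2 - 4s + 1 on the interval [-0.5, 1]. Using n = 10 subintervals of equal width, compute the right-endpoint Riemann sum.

-0.10828125

Δs = (1 − (-0.5))/10 = 0.15.
Right endpoints: -0.35, -0.2, -0.05, 0.1, 0.25, 0.4, 0.55, 0.7, 0.85, 1.
h(-0.35) = 2.896125, h(-0.2) = 1.944, h(-0.05) = 1.207875, h(0.1) = 0.627, h(0.25) = 0.140625, h(0.4) = -0.312, h(0.55) = -0.791625, h(0.7) = -1.359, h(0.85) = -2.074875, h(1) = -3.
Sum = Δs · [h(-0.35) + h(-0.2) + h(-0.05) + ...].
Sum = -0.10828125.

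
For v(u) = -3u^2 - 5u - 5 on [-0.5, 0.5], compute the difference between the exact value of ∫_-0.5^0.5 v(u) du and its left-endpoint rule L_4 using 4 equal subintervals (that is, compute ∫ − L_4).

-0.59375

Exact integral: ∫_-0.5^0.5 v(u) du = -5.25.
L_4 = -4.65625.
Error = -5.25 − (-4.65625) = -0.59375.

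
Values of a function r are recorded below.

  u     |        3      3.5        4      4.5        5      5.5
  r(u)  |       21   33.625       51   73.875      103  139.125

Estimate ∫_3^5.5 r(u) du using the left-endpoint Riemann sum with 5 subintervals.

Δu = 0.5.
Sum = 0.5·[21 + 33.625 + 51 + 73.875 + 103] = 141.25.

141.25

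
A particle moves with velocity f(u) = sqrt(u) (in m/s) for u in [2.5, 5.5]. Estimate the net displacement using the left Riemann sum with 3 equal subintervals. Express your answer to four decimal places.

5.5733

Δu = (5.5 − 2.5)/3 = 1.
Left endpoints: 2.5, 3.5, 4.5.
f(2.5) ≈ 1.5811, f(3.5) ≈ 1.8708, f(4.5) ≈ 2.1213.
Sum = Δu · [f(2.5) + f(3.5) + f(4.5)].
Sum ≈ 5.5733.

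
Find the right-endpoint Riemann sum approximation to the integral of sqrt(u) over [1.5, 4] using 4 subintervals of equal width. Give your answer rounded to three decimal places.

Δu = (4 − 1.5)/4 = 0.625.
Right endpoints: 2.125, 2.75, 3.375, 4.
f(2.125) ≈ 1.458, f(2.75) ≈ 1.658, f(3.375) ≈ 1.837, f(4) ≈ 2.000.
Sum = Δu · [f(2.125) + f(2.75) + f(3.375) + f(4)].
Sum ≈ 4.346.

4.346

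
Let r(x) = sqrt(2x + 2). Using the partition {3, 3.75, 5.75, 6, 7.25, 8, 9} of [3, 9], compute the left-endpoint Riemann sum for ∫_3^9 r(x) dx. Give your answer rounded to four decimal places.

Subinterval widths: 0.75, 2, 0.25, 1.25, 0.75, 1.
Left endpoints: 3, 3.75, 5.75, 6, 7.25, 8.
r(3) ≈ 2.8284, r(3.75) ≈ 3.0822, r(5.75) ≈ 3.6742, r(6) ≈ 3.7417, r(7.25) ≈ 4.0620, r(8) ≈ 4.2426.
Sum = Σ Δx_i · r(x_i).
Sum ≈ 21.1705.

21.1705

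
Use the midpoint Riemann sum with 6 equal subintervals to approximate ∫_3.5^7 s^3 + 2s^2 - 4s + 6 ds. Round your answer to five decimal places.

Δs = (7 − 3.5)/6 = 7/12.
Midpoints: 91/24, 4.375, 119/24, 133/24, 6.125, 161/24.
f(91/24) = 1024339/13824, f(4.375) = 56587/512, f(119/24) = 2173655/13824, f(133/24) = 2978221/13824, f(6.125) = 146593/512, f(161/24) = 5129489/13824.
Sum = Δs · [f(91/24) + f(4.375) + f(119/24) + ...].
Sum ≈ 708.55606.

708.55606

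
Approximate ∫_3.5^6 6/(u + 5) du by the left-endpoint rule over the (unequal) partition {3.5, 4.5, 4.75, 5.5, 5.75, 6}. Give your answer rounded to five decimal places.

1.60771

Subinterval widths: 1, 0.25, 0.75, 0.25, 0.25.
Left endpoints: 3.5, 4.5, 4.75, 5.5, 5.75.
f(3.5) = 12/17, f(4.5) = 12/19, f(4.75) = 8/13, f(5.5) = 4/7, f(5.75) = 24/43.
Sum = Σ Δu_i · f(u_i).
Sum ≈ 1.60771.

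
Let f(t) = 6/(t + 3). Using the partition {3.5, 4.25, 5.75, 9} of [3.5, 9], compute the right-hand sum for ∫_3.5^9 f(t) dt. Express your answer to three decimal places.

3.274

Subinterval widths: 0.75, 1.5, 3.25.
Right endpoints: 4.25, 5.75, 9.
f(4.25) = 24/29, f(5.75) = 24/35, f(9) = 0.5.
Sum = Σ Δt_i · f(t_i).
Sum ≈ 3.274.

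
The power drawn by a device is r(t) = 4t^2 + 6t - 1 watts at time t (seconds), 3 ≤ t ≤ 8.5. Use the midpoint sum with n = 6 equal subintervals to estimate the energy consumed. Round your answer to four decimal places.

965.5428

Δt = (8.5 − 3)/6 = 11/12.
Midpoints: 83/24, 4.375, 127/24, 149/24, 7.125, 193/24.
r(83/24) = 9733/144, r(4.375) = 101.8125, r(127/24) = 20557/144, r(149/24) = 27421/144, r(7.125) = 244.8125, r(193/24) = 44053/144.
Sum = Δt · [r(83/24) + r(4.375) + r(127/24) + ...].
Sum ≈ 965.5428.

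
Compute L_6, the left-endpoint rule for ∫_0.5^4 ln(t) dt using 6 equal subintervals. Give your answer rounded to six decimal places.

1.737616

Δt = (4 − 0.5)/6 = 7/12.
Left endpoints: 0.5, 13/12, 5/3, 2.25, 17/6, 41/12.
f(0.5) ≈ -0.693147, f(13/12) ≈ 0.080043, f(5/3) ≈ 0.510826, f(2.25) ≈ 0.810930, f(17/6) ≈ 1.041454, f(41/12) ≈ 1.228665.
Sum = Δt · [f(0.5) + f(13/12) + f(5/3) + ...].
Sum ≈ 1.737616.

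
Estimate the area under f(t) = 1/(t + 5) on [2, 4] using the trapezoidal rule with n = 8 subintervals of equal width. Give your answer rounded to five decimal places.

0.25136

Δt = (4 − 2)/8 = 0.25.
f(2) = 1/7, f(2.25) = 4/29, f(2.5) = 2/15, f(2.75) = 4/31, f(3) = 0.125, f(3.25) = 4/33, f(3.5) = 2/17, f(3.75) = 4/35, f(4) = 1/9.
T_8 = (Δt/2)·[f(t_0) + 2f(t_1) + ... + 2f(t_{7}) + f(t_8)].
Sum ≈ 0.25136.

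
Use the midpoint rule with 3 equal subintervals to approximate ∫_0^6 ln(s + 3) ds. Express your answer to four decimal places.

Δs = (6 − 0)/3 = 2.
Midpoints: 1, 3, 5.
f(1) ≈ 1.3863, f(3) ≈ 1.7918, f(5) ≈ 2.0794.
Sum = Δs · [f(1) + f(3) + f(5)].
Sum ≈ 10.5150.

10.5150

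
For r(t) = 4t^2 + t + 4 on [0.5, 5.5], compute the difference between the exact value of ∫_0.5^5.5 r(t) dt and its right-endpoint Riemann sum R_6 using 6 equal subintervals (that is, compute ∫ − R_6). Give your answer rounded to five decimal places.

-54.39815

Exact integral: ∫_0.5^5.5 r(t) dt ≈ 256.6666667.
R_6 ≈ 311.0648148.
Error ≈ 256.6666667 − 311.0648148 ≈ -54.39815.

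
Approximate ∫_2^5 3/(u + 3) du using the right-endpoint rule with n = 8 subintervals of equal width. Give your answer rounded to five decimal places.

Δu = (5 − 2)/8 = 0.375.
Right endpoints: 2.375, 2.75, 3.125, 3.5, 3.875, 4.25, 4.625, 5.
f(2.375) = 24/43, f(2.75) = 12/23, f(3.125) = 24/49, f(3.5) = 6/13, f(3.875) = 24/55, f(4.25) = 12/29, f(4.625) = 24/61, f(5) = 0.375.
Sum = Δu · [f(2.375) + f(2.75) + f(3.125) + ...].
Sum ≈ 1.36868.

1.36868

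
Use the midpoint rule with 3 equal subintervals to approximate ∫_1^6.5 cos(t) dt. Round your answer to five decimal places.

Δt = (6.5 − 1)/3 = 11/6.
Midpoints: 23/12, 3.75, 67/12.
f(23/12) ≈ -0.33902, f(3.75) ≈ -0.82056, f(67/12) ≈ 0.76494.
Sum = Δt · [f(23/12) + f(3.75) + f(67/12)].
Sum ≈ -0.72350.

-0.72350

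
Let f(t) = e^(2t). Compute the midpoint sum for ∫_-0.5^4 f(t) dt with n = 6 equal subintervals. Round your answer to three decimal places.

1359.235

Δt = (4 − (-0.5))/6 = 0.75.
Midpoints: -0.125, 0.625, 1.375, 2.125, 2.875, 3.625.
f(-0.125) ≈ 0.779, f(0.625) ≈ 3.490, f(1.375) ≈ 15.643, f(2.125) ≈ 70.105, f(2.875) ≈ 314.191, f(3.625) ≈ 1408.105.
Sum = Δt · [f(-0.125) + f(0.625) + f(1.375) + ...].
Sum ≈ 1359.235.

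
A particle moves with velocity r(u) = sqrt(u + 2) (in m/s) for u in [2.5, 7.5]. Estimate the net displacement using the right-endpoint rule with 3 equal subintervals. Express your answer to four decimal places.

13.9405

Δu = (7.5 − 2.5)/3 = 5/3.
Right endpoints: 25/6, 35/6, 7.5.
r(25/6) ≈ 2.4833, r(35/6) ≈ 2.7988, r(7.5) ≈ 3.0822.
Sum = Δu · [r(25/6) + r(35/6) + r(7.5)].
Sum ≈ 13.9405.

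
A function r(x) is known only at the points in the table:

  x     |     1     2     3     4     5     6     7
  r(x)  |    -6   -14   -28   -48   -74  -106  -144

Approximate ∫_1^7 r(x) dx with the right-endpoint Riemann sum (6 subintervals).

-414

Δx = 1.
Sum = 1·[(-14) + (-28) + (-48) + (-74) + (-106) + (-144)] = -414.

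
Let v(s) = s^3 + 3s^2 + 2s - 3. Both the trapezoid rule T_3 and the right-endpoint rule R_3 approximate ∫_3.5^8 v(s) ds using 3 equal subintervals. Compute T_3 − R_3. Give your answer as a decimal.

-475.03125

T_3 = 1528.03125.
R_3 = 2003.0625.
T_3 − R_3 = -475.03125.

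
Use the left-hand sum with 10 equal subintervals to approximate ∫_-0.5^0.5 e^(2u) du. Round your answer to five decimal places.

Δu = (0.5 − (-0.5))/10 = 0.1.
Left endpoints: -0.5, -0.4, -0.3, -0.2, -0.1, 0, 0.1, 0.2, 0.3, 0.4.
f(-0.5) ≈ 0.36788, f(-0.4) ≈ 0.44933, f(-0.3) ≈ 0.54881, f(-0.2) ≈ 0.67032, f(-0.1) ≈ 0.81873, f(0) ≈ 1.00000, f(0.1) ≈ 1.22140, f(0.2) ≈ 1.49182, f(0.3) ≈ 1.82212, f(0.4) ≈ 2.22554.
Sum = Δu · [f(-0.5) + f(-0.4) + f(-0.3) + ...].
Sum ≈ 1.06160.

1.06160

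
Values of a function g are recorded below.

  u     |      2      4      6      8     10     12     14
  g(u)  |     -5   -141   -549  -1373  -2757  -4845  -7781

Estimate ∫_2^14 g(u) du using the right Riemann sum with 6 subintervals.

Δu = 2.
Sum = 2·[(-141) + (-549) + (-1373) + (-2757) + (-4845) + (-7781)] = -34892.

-34892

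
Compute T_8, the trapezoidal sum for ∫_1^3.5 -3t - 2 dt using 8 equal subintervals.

-21.875

Δt = (3.5 − 1)/8 = 0.3125.
f(1) = -5, f(1.3125) = -5.9375, f(1.625) = -6.875, f(1.9375) = -7.8125, f(2.25) = -8.75, f(2.5625) = -9.6875, f(2.875) = -10.625, f(3.1875) = -11.5625, f(3.5) = -12.5.
T_8 = (Δt/2)·[f(t_0) + 2f(t_1) + ... + 2f(t_{7}) + f(t_8)].
Sum = -21.875.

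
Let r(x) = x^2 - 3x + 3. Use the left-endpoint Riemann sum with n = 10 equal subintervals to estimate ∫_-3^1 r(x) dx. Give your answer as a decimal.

37.44

Δx = (1 − (-3))/10 = 0.4.
Left endpoints: -3, -2.6, -2.2, -1.8, -1.4, -1, -0.6, -0.2, 0.2, 0.6.
r(-3) = 21, r(-2.6) = 17.56, r(-2.2) = 14.44, r(-1.8) = 11.64, r(-1.4) = 9.16, r(-1) = 7, r(-0.6) = 5.16, r(-0.2) = 3.64, r(0.2) = 2.44, r(0.6) = 1.56.
Sum = Δx · [r(-3) + r(-2.6) + r(-2.2) + ...].
Sum = 37.44.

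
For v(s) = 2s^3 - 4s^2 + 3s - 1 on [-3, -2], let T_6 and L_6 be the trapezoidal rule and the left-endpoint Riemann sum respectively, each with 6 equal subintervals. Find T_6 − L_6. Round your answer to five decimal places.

T_6 ≈ -66.4212963.
L_6 ≈ -71.5046296.
T_6 − L_6 ≈ 5.08333.

5.08333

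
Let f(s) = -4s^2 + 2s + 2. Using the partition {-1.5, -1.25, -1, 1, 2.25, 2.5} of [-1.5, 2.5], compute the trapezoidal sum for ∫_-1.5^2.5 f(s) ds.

Subinterval widths: 0.25, 0.25, 2, 1.25, 0.25.
f(-1.5) = -10, f(-1.25) = -6.75, f(-1) = -4, f(1) = 0, f(2.25) = -13.75, f(2.5) = -18.
On each subinterval the trapezoid contributes (Δs_i/2)·[f(s_{i-1}) + f(s_i)].
Sum = -20.

-20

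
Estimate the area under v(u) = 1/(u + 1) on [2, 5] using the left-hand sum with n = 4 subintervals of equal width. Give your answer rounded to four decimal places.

Δu = (5 − 2)/4 = 0.75.
Left endpoints: 2, 2.75, 3.5, 4.25.
v(2) = 1/3, v(2.75) = 4/15, v(3.5) = 2/9, v(4.25) = 4/21.
Sum = Δu · [v(2) + v(2.75) + v(3.5) + v(4.25)].
Sum ≈ 0.7595.

0.7595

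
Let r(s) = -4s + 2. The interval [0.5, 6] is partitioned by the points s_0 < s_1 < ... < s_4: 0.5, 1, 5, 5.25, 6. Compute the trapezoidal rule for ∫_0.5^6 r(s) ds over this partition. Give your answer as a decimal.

-60.5

Subinterval widths: 0.5, 4, 0.25, 0.75.
r(0.5) = 0, r(1) = -2, r(5) = -18, r(5.25) = -19, r(6) = -22.
On each subinterval the trapezoid contributes (Δs_i/2)·[r(s_{i-1}) + r(s_i)].
Sum = -60.5.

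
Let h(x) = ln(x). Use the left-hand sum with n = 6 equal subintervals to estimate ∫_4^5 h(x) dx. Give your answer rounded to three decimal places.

1.483

Δx = (5 − 4)/6 = 1/6.
Left endpoints: 4, 25/6, 13/3, 4.5, 14/3, 29/6.
h(4) ≈ 1.386, h(25/6) ≈ 1.427, h(13/3) ≈ 1.466, h(4.5) ≈ 1.504, h(14/3) ≈ 1.540, h(29/6) ≈ 1.576.
Sum = Δx · [h(4) + h(25/6) + h(13/3) + ...].
Sum ≈ 1.483.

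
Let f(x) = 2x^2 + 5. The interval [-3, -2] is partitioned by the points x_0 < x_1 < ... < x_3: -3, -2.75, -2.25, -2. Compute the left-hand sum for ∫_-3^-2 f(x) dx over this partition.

Subinterval widths: 0.25, 0.5, 0.25.
Left endpoints: -3, -2.75, -2.25.
f(-3) = 23, f(-2.75) = 20.125, f(-2.25) = 15.125.
Sum = Σ Δx_i · f(x_i).
Sum = 19.59375.

19.59375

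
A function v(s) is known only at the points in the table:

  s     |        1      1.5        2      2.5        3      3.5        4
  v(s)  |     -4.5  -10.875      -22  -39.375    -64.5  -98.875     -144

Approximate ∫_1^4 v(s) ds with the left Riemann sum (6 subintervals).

-120.0625

Δs = 0.5.
Sum = 0.5·[(-4.5) + (-10.875) + (-22) + (-39.375) + (-64.5) + (-98.875)] = -120.0625.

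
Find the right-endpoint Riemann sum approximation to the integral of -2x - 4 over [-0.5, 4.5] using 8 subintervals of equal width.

-43.125

Δx = (4.5 − (-0.5))/8 = 0.625.
Right endpoints: 0.125, 0.75, 1.375, 2, 2.625, 3.25, 3.875, 4.5.
f(0.125) = -4.25, f(0.75) = -5.5, f(1.375) = -6.75, f(2) = -8, f(2.625) = -9.25, f(3.25) = -10.5, f(3.875) = -11.75, f(4.5) = -13.
Sum = Δx · [f(0.125) + f(0.75) + f(1.375) + ...].
Sum = -43.125.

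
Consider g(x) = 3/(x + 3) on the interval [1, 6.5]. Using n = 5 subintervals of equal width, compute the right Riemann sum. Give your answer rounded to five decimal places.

Δx = (6.5 − 1)/5 = 1.1.
Right endpoints: 2.1, 3.2, 4.3, 5.4, 6.5.
g(2.1) = 10/17, g(3.2) = 15/31, g(4.3) = 30/73, g(5.4) = 5/14, g(6.5) = 6/19.
Sum = Δx · [g(2.1) + g(3.2) + g(4.3) + g(5.4) + g(6.5)].
Sum ≈ 2.37160.

2.37160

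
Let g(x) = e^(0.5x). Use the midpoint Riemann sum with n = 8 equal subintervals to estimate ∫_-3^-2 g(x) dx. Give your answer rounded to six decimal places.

Δx = (-2 − (-3))/8 = 0.125.
Midpoints: -2.9375, -2.8125, -2.6875, -2.5625, -2.4375, -2.3125, -2.1875, -2.0625.
g(-2.9375) ≈ 0.230213, g(-2.8125) ≈ 0.245061, g(-2.6875) ≈ 0.260866, g(-2.5625) ≈ 0.277690, g(-2.4375) ≈ 0.295599, g(-2.3125) ≈ 0.314664, g(-2.1875) ≈ 0.334958, g(-2.0625) ≈ 0.356561.
Sum = Δx · [g(-2.9375) + g(-2.8125) + g(-2.6875) + ...].
Sum ≈ 0.289451.

0.289451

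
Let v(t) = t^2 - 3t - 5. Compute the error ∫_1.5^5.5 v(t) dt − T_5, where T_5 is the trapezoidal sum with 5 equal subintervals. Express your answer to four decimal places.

-0.4267

Exact integral: ∫_1.5^5.5 v(t) dt ≈ -7.666667.
T_5 = -7.24.
Error ≈ -7.666667 − (-7.24) ≈ -0.4267.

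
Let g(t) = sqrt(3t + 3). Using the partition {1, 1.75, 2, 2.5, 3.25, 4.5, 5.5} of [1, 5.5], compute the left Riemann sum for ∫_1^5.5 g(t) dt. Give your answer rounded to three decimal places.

Subinterval widths: 0.75, 0.25, 0.5, 0.75, 1.25, 1.
Left endpoints: 1, 1.75, 2, 2.5, 3.25, 4.5.
g(1) ≈ 2.449, g(1.75) ≈ 2.872, g(2) ≈ 3.000, g(2.5) ≈ 3.240, g(3.25) ≈ 3.571, g(4.5) ≈ 4.062.
Sum = Σ Δt_i · g(t_i).
Sum ≈ 15.011.

15.011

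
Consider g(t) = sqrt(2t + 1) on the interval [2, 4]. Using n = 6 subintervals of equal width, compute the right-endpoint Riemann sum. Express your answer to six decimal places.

5.399488

Δt = (4 − 2)/6 = 1/3.
Right endpoints: 7/3, 8/3, 3, 10/3, 11/3, 4.
g(7/3) ≈ 2.380476, g(8/3) ≈ 2.516611, g(3) ≈ 2.645751, g(10/3) ≈ 2.768875, g(11/3) ≈ 2.886751, g(4) ≈ 3.000000.
Sum = Δt · [g(7/3) + g(8/3) + g(3) + ...].
Sum ≈ 5.399488.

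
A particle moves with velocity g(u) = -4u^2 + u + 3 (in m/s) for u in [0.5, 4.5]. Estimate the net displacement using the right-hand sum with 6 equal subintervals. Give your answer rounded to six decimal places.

-125.851852

Δu = (4.5 − 0.5)/6 = 2/3.
Right endpoints: 7/6, 11/6, 2.5, 19/6, 23/6, 4.5.
g(7/6) = -23/18, g(11/6) = -155/18, g(2.5) = -19.5, g(19/6) = -611/18, g(23/6) = -935/18, g(4.5) = -73.5.
Sum = Δu · [g(7/6) + g(11/6) + g(2.5) + ...].
Sum ≈ -125.851852.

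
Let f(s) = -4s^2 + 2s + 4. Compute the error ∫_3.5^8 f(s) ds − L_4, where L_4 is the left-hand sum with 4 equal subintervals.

-107.578125

Exact integral: ∫_3.5^8 f(s) ds = -555.75.
L_4 = -448.171875.
Error = -555.75 − (-448.171875) = -107.578125.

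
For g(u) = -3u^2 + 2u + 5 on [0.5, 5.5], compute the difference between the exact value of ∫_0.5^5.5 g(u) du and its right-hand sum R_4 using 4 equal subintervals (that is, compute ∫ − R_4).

53.90625

Exact integral: ∫_0.5^5.5 g(u) du = -111.25.
R_4 = -165.15625.
Error = -111.25 − (-165.15625) = 53.90625.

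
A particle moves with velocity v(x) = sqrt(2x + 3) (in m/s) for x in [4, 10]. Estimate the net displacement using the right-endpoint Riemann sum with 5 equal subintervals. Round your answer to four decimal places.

25.4835

Δx = (10 − 4)/5 = 1.2.
Right endpoints: 5.2, 6.4, 7.6, 8.8, 10.
v(5.2) ≈ 3.6606, v(6.4) ≈ 3.9749, v(7.6) ≈ 4.2661, v(8.8) ≈ 4.5387, v(10) ≈ 4.7958.
Sum = Δx · [v(5.2) + v(6.4) + v(7.6) + v(8.8) + v(10)].
Sum ≈ 25.4835.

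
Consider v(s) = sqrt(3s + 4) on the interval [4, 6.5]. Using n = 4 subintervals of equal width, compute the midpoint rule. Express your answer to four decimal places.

Δs = (6.5 − 4)/4 = 0.625.
Midpoints: 4.3125, 4.9375, 5.5625, 6.1875.
v(4.3125) ≈ 4.1155, v(4.9375) ≈ 4.3373, v(5.5625) ≈ 4.5484, v(6.1875) ≈ 4.7500.
Sum = Δs · [v(4.3125) + v(4.9375) + v(5.5625) + v(6.1875)].
Sum ≈ 11.0945.

11.0945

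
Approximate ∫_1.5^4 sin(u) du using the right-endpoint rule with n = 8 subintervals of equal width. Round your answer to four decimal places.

Δu = (4 − 1.5)/8 = 0.3125.
Right endpoints: 1.8125, 2.125, 2.4375, 2.75, 3.0625, 3.375, 3.6875, 4.
f(1.8125) ≈ 0.9709, f(2.125) ≈ 0.8503, f(2.4375) ≈ 0.6473, f(2.75) ≈ 0.3817, f(3.0625) ≈ 0.0790, f(3.375) ≈ -0.2313, f(3.6875) ≈ -0.5192, f(4) ≈ -0.7568.
Sum = Δu · [f(1.8125) + f(2.125) + f(2.4375) + ...].
Sum ≈ 0.4444.

0.4444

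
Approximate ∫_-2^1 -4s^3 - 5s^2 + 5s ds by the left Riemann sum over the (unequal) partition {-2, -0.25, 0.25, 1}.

Subinterval widths: 1.75, 0.5, 0.75.
Left endpoints: -2, -0.25, 0.25.
f(-2) = 2, f(-0.25) = -1.5, f(0.25) = 0.875.
Sum = Σ Δs_i · f(s_i).
Sum = 3.40625.

3.40625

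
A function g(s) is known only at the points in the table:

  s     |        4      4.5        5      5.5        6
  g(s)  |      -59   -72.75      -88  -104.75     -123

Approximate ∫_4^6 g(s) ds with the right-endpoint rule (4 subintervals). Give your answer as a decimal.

-194.25

Δs = 0.5.
Sum = 0.5·[(-72.75) + (-88) + (-104.75) + (-123)] = -194.25.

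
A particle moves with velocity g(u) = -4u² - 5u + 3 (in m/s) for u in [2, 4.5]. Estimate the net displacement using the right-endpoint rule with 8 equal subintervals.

-156.23046875

Δu = (4.5 − 2)/8 = 0.3125.
Right endpoints: 2.3125, 2.625, 2.9375, 3.25, 3.5625, 3.875, 4.1875, 4.5.
g(2.3125) = -29.953125, g(2.625) = -37.6875, g(2.9375) = -46.203125, g(3.25) = -55.5, g(3.5625) = -65.578125, g(3.875) = -76.4375, g(4.1875) = -88.078125, g(4.5) = -100.5.
Sum = Δu · [g(2.3125) + g(2.625) + g(2.9375) + ...].
Sum = -156.23046875.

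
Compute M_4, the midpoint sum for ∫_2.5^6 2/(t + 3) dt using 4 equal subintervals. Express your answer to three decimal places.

0.984

Δt = (6 − 2.5)/4 = 0.875.
Midpoints: 2.9375, 3.8125, 4.6875, 5.5625.
f(2.9375) = 32/95, f(3.8125) = 32/109, f(4.6875) = 32/123, f(5.5625) = 32/137.
Sum = Δt · [f(2.9375) + f(3.8125) + f(4.6875) + f(5.5625)].
Sum ≈ 0.984.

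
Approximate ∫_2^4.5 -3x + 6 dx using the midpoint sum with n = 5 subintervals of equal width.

Δx = (4.5 − 2)/5 = 0.5.
Midpoints: 2.25, 2.75, 3.25, 3.75, 4.25.
f(2.25) = -0.75, f(2.75) = -2.25, f(3.25) = -3.75, f(3.75) = -5.25, f(4.25) = -6.75.
Sum = Δx · [f(2.25) + f(2.75) + f(3.25) + f(3.75) + f(4.25)].
Sum = -9.375.

-9.375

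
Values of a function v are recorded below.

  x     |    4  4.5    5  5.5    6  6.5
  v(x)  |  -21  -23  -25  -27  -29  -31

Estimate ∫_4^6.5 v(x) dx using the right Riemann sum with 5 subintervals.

Δx = 0.5.
Sum = 0.5·[(-23) + (-25) + (-27) + (-29) + (-31)] = -67.5.

-67.5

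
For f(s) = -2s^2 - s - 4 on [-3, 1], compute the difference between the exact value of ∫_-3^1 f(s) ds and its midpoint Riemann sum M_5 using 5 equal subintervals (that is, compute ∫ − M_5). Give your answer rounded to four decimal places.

Exact integral: ∫_-3^1 f(s) ds ≈ -30.666667.
M_5 = -30.24.
Error ≈ -30.666667 − (-30.24) ≈ -0.4267.

-0.4267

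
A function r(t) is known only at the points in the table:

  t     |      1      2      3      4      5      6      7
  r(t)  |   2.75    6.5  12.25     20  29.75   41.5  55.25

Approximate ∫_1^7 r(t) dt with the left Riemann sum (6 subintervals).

112.75

Δt = 1.
Sum = 1·[2.75 + 6.5 + 12.25 + 20 + 29.75 + 41.5] = 112.75.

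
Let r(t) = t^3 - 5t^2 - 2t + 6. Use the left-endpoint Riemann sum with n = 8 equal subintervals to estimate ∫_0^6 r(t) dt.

-42.75

Δt = (6 − 0)/8 = 0.75.
Left endpoints: 0, 0.75, 1.5, 2.25, 3, 3.75, 4.5, 5.25.
r(0) = 6, r(0.75) = 2.109375, r(1.5) = -4.875, r(2.25) = -12.421875, r(3) = -18, r(3.75) = -19.078125, r(4.5) = -13.125, r(5.25) = 2.390625.
Sum = Δt · [r(0) + r(0.75) + r(1.5) + ...].
Sum = -42.75.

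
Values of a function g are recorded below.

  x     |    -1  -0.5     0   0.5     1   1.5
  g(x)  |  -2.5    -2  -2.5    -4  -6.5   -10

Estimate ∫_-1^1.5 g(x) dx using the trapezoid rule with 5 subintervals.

-10.625

Δx = 0.5.
T_5 = (0.5/2)·[(-2.5) + 2·(-2) + 2·(-2.5) + 2·(-4) + 2·(-6.5) + (-10)] = -10.625.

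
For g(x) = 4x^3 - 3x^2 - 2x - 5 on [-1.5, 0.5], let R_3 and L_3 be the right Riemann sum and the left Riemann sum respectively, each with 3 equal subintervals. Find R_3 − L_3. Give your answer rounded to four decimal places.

R_3 = -12.5.
L_3 ≈ -23.166667.
R_3 − L_3 ≈ 10.6667.

10.6667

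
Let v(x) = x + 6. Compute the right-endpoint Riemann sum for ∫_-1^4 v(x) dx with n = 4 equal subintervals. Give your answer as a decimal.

Δx = (4 − (-1))/4 = 1.25.
Right endpoints: 0.25, 1.5, 2.75, 4.
v(0.25) = 6.25, v(1.5) = 7.5, v(2.75) = 8.75, v(4) = 10.
Sum = Δx · [v(0.25) + v(1.5) + v(2.75) + v(4)].
Sum = 40.625.

40.625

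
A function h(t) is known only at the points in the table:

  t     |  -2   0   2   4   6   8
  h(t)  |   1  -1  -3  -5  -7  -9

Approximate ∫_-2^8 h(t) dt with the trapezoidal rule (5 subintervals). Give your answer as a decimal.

-40

Δt = 2.
T_5 = (2/2)·[1 + 2·(-1) + 2·(-3) + 2·(-5) + 2·(-7) + (-9)] = -40.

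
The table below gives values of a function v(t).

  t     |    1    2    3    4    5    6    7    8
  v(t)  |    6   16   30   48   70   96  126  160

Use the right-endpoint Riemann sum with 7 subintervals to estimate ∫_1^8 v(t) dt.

546

Δt = 1.
Sum = 1·[16 + 30 + 48 + 70 + 96 + 126 + 160] = 546.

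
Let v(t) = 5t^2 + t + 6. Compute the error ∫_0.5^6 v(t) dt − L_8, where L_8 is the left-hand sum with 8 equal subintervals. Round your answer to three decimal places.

61.170

Exact integral: ∫_0.5^6 v(t) dt ≈ 410.66667.
L_8 ≈ 349.49707.
Error ≈ 410.66667 − 349.49707 ≈ 61.170.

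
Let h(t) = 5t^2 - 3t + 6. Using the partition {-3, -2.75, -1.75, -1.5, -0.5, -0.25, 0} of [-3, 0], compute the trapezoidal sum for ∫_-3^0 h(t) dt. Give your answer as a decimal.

78.21875

Subinterval widths: 0.25, 1, 0.25, 1, 0.25, 0.25.
h(-3) = 60, h(-2.75) = 52.0625, h(-1.75) = 26.5625, h(-1.5) = 21.75, h(-0.5) = 8.75, h(-0.25) = 7.0625, h(0) = 6.
On each subinterval the trapezoid contributes (Δt_i/2)·[h(t_{i-1}) + h(t_i)].
Sum = 78.21875.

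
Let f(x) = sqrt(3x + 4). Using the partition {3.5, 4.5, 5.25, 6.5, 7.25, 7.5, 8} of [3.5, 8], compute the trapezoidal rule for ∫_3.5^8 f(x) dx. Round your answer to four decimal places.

20.6466

Subinterval widths: 1, 0.75, 1.25, 0.75, 0.25, 0.5.
f(3.5) ≈ 3.8079, f(4.5) ≈ 4.1833, f(5.25) ≈ 4.4441, f(6.5) ≈ 4.8477, f(7.25) ≈ 5.0744, f(7.5) ≈ 5.1478, f(8) ≈ 5.2915.
On each subinterval the trapezoid contributes (Δx_i/2)·[f(x_{i-1}) + f(x_i)].
Sum ≈ 20.6466.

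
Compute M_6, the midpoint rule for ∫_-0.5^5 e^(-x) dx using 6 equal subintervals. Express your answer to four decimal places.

1.5859

Δx = (5 − (-0.5))/6 = 11/12.
Midpoints: -1/24, 0.875, 43/24, 65/24, 3.625, 109/24.
f(-1/24) ≈ 1.0425, f(0.875) ≈ 0.4169, f(43/24) ≈ 0.1667, f(65/24) ≈ 0.0666, f(3.625) ≈ 0.0266, f(109/24) ≈ 0.0107.
Sum = Δx · [f(-1/24) + f(0.875) + f(43/24) + ...].
Sum ≈ 1.5859.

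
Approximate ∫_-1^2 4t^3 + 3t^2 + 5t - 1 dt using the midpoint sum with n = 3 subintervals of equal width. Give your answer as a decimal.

Δt = (2 − (-1))/3 = 1.
Midpoints: -0.5, 0.5, 1.5.
f(-0.5) = -3.25, f(0.5) = 2.75, f(1.5) = 26.75.
Sum = Δt · [f(-0.5) + f(0.5) + f(1.5)].
Sum = 26.25.

26.25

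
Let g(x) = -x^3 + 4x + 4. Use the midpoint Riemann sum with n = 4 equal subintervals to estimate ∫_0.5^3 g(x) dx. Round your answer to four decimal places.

Δx = (3 − 0.5)/4 = 0.625.
Midpoints: 0.8125, 1.4375, 2.0625, 2.6875.
g(0.8125) = 27499/4096, g(1.4375) = 27769/4096, g(2.0625) = 14239/4096, g(2.6875) = -19091/4096.
Sum = Δx · [g(0.8125) + g(1.4375) + g(2.0625) + g(2.6875)].
Sum ≈ 7.6929.

7.6929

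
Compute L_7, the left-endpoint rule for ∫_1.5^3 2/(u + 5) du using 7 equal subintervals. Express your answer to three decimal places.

0.422

Δu = (3 − 1.5)/7 = 3/14.
Left endpoints: 1.5, 12/7, 27/14, 15/7, 33/14, 18/7, 39/14.
f(1.5) = 4/13, f(12/7) = 14/47, f(27/14) = 28/97, f(15/7) = 0.28, f(33/14) = 28/103, f(18/7) = 14/53, f(39/14) = 28/109.
Sum = Δu · [f(1.5) + f(12/7) + f(27/14) + ...].
Sum ≈ 0.422.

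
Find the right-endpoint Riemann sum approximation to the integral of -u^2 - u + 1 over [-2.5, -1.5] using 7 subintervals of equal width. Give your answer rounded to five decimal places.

Δu = (-1.5 − (-2.5))/7 = 1/7.
Right endpoints: -33/14, -31/14, -29/14, -27/14, -25/14, -23/14, -1.5.
f(-33/14) = -431/196, f(-31/14) = -331/196, f(-29/14) = -239/196, f(-27/14) = -155/196, f(-25/14) = -79/196, f(-23/14) = -11/196, f(-1.5) = 0.25.
Sum = Δu · [f(-33/14) + f(-31/14) + f(-29/14) + ...].
Sum ≈ -0.87245.

-0.87245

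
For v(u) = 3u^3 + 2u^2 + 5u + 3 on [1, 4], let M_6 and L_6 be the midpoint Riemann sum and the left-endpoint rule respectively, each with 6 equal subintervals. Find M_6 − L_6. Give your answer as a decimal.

M_6 = 278.21875.
L_6 = 224.3125.
M_6 − L_6 = 53.90625.

53.90625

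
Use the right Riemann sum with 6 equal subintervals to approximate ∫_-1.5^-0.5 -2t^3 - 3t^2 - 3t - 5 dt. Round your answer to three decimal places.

Δt = (-0.5 − (-1.5))/6 = 1/6.
Right endpoints: -4/3, -7/6, -1, -5/6, -2/3, -0.5.
f(-4/3) = -43/27, f(-7/6) = -65/27, f(-1) = -3, f(-5/6) = -185/54, f(-2/3) = -101/27, f(-0.5) = -4.
Sum = Δt · [f(-4/3) + f(-7/6) + f(-1) + ...].
Sum ≈ -3.028.

-3.028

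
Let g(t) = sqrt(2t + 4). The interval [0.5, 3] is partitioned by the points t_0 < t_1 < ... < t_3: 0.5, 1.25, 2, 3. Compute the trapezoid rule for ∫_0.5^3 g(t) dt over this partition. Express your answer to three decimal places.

Subinterval widths: 0.75, 0.75, 1.
g(0.5) ≈ 2.236, g(1.25) ≈ 2.550, g(2) ≈ 2.828, g(3) ≈ 3.162.
On each subinterval the trapezoid contributes (Δt_i/2)·[g(t_{i-1}) + g(t_i)].
Sum ≈ 6.807.

6.807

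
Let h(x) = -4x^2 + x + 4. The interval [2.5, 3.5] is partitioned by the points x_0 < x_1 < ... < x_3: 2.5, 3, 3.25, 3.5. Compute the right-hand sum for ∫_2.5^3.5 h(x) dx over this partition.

-33.625

Subinterval widths: 0.5, 0.25, 0.25.
Right endpoints: 3, 3.25, 3.5.
h(3) = -29, h(3.25) = -35, h(3.5) = -41.5.
Sum = Σ Δx_i · h(x_i).
Sum = -33.625.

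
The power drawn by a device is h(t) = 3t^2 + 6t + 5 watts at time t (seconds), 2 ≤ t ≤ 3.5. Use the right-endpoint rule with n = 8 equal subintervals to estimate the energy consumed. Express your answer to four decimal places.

70.3154

Δt = (3.5 − 2)/8 = 0.1875.
Right endpoints: 2.1875, 2.375, 2.5625, 2.75, 2.9375, 3.125, 3.3125, 3.5.
h(2.1875) = 32.48046875, h(2.375) = 36.171875, h(2.5625) = 40.07421875, h(2.75) = 44.1875, h(2.9375) = 48.51171875, h(3.125) = 53.046875, h(3.3125) = 57.79296875, h(3.5) = 62.75.
Sum = Δt · [h(2.1875) + h(2.375) + h(2.5625) + ...].
Sum ≈ 70.3154.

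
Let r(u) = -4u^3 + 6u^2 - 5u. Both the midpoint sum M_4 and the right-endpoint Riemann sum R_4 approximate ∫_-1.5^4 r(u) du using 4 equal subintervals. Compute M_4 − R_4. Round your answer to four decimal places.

170.8652

M_4 ≈ -142.763672.
R_4 = -313.62890625.
M_4 − R_4 ≈ 170.8652.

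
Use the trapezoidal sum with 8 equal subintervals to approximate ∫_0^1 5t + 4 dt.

Δt = (1 − 0)/8 = 0.125.
f(0) = 4, f(0.125) = 4.625, f(0.25) = 5.25, f(0.375) = 5.875, f(0.5) = 6.5, f(0.625) = 7.125, f(0.75) = 7.75, f(0.875) = 8.375, f(1) = 9.
T_8 = (Δt/2)·[f(t_0) + 2f(t_1) + ... + 2f(t_{7}) + f(t_8)].
Sum = 6.5.

6.5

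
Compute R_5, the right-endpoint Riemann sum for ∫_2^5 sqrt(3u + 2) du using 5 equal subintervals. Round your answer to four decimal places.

10.9313

Δu = (5 − 2)/5 = 0.6.
Right endpoints: 2.6, 3.2, 3.8, 4.4, 5.
f(2.6) ≈ 3.1305, f(3.2) ≈ 3.4059, f(3.8) ≈ 3.6606, f(4.4) ≈ 3.8987, f(5) ≈ 4.1231.
Sum = Δu · [f(2.6) + f(3.2) + f(3.8) + f(4.4) + f(5)].
Sum ≈ 10.9313.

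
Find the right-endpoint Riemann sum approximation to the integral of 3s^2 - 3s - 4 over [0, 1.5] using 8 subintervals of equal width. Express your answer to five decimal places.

Δs = (1.5 − 0)/8 = 0.1875.
Right endpoints: 0.1875, 0.375, 0.5625, 0.75, 0.9375, 1.125, 1.3125, 1.5.
f(0.1875) = -4.45703125, f(0.375) = -4.703125, f(0.5625) = -4.73828125, f(0.75) = -4.5625, f(0.9375) = -4.17578125, f(1.125) = -3.578125, f(1.3125) = -2.76953125, f(1.5) = -1.75.
Sum = Δs · [f(0.1875) + f(0.375) + f(0.5625) + ...].
Sum ≈ -5.76270.

-5.76270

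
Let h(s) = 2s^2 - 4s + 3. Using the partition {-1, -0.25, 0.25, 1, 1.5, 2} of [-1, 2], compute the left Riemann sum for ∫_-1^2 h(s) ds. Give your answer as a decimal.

11.65625

Subinterval widths: 0.75, 0.5, 0.75, 0.5, 0.5.
Left endpoints: -1, -0.25, 0.25, 1, 1.5.
h(-1) = 9, h(-0.25) = 4.125, h(0.25) = 2.125, h(1) = 1, h(1.5) = 1.5.
Sum = Σ Δs_i · h(s_i).
Sum = 11.65625.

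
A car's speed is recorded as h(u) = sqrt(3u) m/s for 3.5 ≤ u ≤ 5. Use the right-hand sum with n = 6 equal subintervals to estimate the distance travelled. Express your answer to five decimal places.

5.42776

Δu = (5 − 3.5)/6 = 0.25.
Right endpoints: 3.75, 4, 4.25, 4.5, 4.75, 5.
h(3.75) ≈ 3.35410, h(4) ≈ 3.46410, h(4.25) ≈ 3.57071, h(4.5) ≈ 3.67423, h(4.75) ≈ 3.77492, h(5) ≈ 3.87298.
Sum = Δu · [h(3.75) + h(4) + h(4.25) + ...].
Sum ≈ 5.42776.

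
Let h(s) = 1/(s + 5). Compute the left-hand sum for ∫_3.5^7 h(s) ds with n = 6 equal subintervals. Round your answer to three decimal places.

0.355

Δs = (7 − 3.5)/6 = 7/12.
Left endpoints: 3.5, 49/12, 14/3, 5.25, 35/6, 77/12.
h(3.5) = 2/17, h(49/12) = 12/109, h(14/3) = 3/29, h(5.25) = 4/41, h(35/6) = 6/65, h(77/12) = 12/137.
Sum = Δs · [h(3.5) + h(49/12) + h(14/3) + ...].
Sum ≈ 0.355.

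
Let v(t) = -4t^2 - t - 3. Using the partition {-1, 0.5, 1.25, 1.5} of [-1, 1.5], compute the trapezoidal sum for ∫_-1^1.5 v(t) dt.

-16.5

Subinterval widths: 1.5, 0.75, 0.25.
v(-1) = -6, v(0.5) = -4.5, v(1.25) = -10.5, v(1.5) = -13.5.
On each subinterval the trapezoid contributes (Δt_i/2)·[v(t_{i-1}) + v(t_i)].
Sum = -16.5.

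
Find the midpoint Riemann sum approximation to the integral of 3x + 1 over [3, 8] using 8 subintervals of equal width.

Δx = (8 − 3)/8 = 0.625.
Midpoints: 3.3125, 3.9375, 4.5625, 5.1875, 5.8125, 6.4375, 7.0625, 7.6875.
f(3.3125) = 10.9375, f(3.9375) = 12.8125, f(4.5625) = 14.6875, f(5.1875) = 16.5625, f(5.8125) = 18.4375, f(6.4375) = 20.3125, f(7.0625) = 22.1875, f(7.6875) = 24.0625.
Sum = Δx · [f(3.3125) + f(3.9375) + f(4.5625) + ...].
Sum = 87.5.

87.5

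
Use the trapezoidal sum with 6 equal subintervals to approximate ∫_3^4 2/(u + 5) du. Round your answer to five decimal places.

0.23558

Δu = (4 − 3)/6 = 1/6.
f(3) = 0.25, f(19/6) = 12/49, f(10/3) = 0.24, f(3.5) = 4/17, f(11/3) = 3/13, f(23/6) = 12/53, f(4) = 2/9.
T_6 = (Δu/2)·[f(u_0) + 2f(u_1) + ... + 2f(u_{5}) + f(u_6)].
Sum ≈ 0.23558.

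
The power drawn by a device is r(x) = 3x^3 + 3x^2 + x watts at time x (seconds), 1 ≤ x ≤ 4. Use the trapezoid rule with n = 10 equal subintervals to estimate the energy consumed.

262.8975

Δx = (4 − 1)/10 = 0.3.
r(1) = 7, r(1.3) = 12.961, r(1.6) = 21.568, r(1.9) = 33.307, r(2.2) = 48.664, r(2.5) = 68.125, r(2.8) = 92.176, r(3.1) = 121.303, r(3.4) = 155.992, r(3.7) = 196.729, r(4) = 244.
T_10 = (Δx/2)·[r(x_0) + 2r(x_1) + ... + 2r(x_{9}) + r(x_10)].
Sum = 262.8975.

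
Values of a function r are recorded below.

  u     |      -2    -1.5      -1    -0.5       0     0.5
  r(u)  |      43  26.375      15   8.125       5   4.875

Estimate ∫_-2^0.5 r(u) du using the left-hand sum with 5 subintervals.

48.75

Δu = 0.5.
Sum = 0.5·[43 + 26.375 + 15 + 8.125 + 5] = 48.75.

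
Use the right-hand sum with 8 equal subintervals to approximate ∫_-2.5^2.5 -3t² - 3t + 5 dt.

Δt = (2.5 − (-2.5))/8 = 0.625.
Right endpoints: -1.875, -1.25, -0.625, 0, 0.625, 1.25, 1.875, 2.5.
f(-1.875) = 0.078125, f(-1.25) = 4.0625, f(-0.625) = 5.703125, f(0) = 5, f(0.625) = 1.953125, f(1.25) = -3.4375, f(1.875) = -11.171875, f(2.5) = -21.25.
Sum = Δt · [f(-1.875) + f(-1.25) + f(-0.625) + ...].
Sum = -11.9140625.

-11.9140625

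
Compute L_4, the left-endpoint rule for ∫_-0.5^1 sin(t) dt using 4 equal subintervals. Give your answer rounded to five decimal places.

Δt = (1 − (-0.5))/4 = 0.375.
Left endpoints: -0.5, -0.125, 0.25, 0.625.
f(-0.5) ≈ -0.47943, f(-0.125) ≈ -0.12467, f(0.25) ≈ 0.24740, f(0.625) ≈ 0.58510.
Sum = Δt · [f(-0.5) + f(-0.125) + f(0.25) + f(0.625)].
Sum ≈ 0.08565.

0.08565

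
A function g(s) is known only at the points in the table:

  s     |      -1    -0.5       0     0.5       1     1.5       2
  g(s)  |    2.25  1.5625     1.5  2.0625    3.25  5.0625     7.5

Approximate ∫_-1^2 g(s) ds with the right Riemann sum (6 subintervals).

Δs = 0.5.
Sum = 0.5·[1.5625 + 1.5 + 2.0625 + 3.25 + 5.0625 + 7.5] = 10.46875.

10.46875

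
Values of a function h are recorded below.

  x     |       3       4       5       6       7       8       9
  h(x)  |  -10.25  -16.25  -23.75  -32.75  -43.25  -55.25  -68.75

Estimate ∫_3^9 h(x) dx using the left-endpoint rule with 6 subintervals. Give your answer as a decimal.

Δx = 1.
Sum = 1·[(-10.25) + (-16.25) + (-23.75) + (-32.75) + (-43.25) + (-55.25)] = -181.5.

-181.5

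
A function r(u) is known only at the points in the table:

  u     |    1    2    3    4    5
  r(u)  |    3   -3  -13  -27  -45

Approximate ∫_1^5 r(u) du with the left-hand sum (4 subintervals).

-40

Δu = 1.
Sum = 1·[3 + (-3) + (-13) + (-27)] = -40.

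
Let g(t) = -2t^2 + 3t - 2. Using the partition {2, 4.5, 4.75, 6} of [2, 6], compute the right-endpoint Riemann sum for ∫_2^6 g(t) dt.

Subinterval widths: 2.5, 0.25, 1.25.
Right endpoints: 4.5, 4.75, 6.
g(4.5) = -29, g(4.75) = -32.875, g(6) = -56.
Sum = Σ Δt_i · g(t_i).
Sum = -150.71875.

-150.71875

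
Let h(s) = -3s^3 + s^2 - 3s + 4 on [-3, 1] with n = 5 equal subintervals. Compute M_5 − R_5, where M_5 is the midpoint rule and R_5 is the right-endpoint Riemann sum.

M_5 = 95.2.
R_5 = 60.
M_5 − R_5 = 35.2.

35.2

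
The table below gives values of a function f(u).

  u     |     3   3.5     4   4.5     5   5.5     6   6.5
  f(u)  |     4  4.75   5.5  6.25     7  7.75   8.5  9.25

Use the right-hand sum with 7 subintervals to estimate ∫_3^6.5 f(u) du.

Δu = 0.5.
Sum = 0.5·[4.75 + 5.5 + 6.25 + 7 + 7.75 + 8.5 + 9.25] = 24.5.

24.5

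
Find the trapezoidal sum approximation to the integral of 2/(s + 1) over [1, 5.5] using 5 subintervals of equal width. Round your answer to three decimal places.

2.387

Δs = (5.5 − 1)/5 = 0.9.
f(1) = 1, f(1.9) = 20/29, f(2.8) = 10/19, f(3.7) = 20/47, f(4.6) = 5/14, f(5.5) = 4/13.
T_5 = (Δs/2)·[f(s_0) + 2f(s_1) + ... + 2f(s_{4}) + f(s_5)].
Sum ≈ 2.387.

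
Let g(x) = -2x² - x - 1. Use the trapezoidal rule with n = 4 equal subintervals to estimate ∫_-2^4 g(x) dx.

-64.5

Δx = (4 − (-2))/4 = 1.5.
g(-2) = -7, g(-0.5) = -1, g(1) = -4, g(2.5) = -16, g(4) = -37.
T_4 = (Δx/2)·[g(x_0) + 2g(x_1) + 2g(x_2) + 2g(x_3) + g(x_4)].
Sum = -64.5.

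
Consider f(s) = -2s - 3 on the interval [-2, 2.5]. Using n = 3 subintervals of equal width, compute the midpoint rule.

-15.75

Δs = (2.5 − (-2))/3 = 1.5.
Midpoints: -1.25, 0.25, 1.75.
f(-1.25) = -0.5, f(0.25) = -3.5, f(1.75) = -6.5.
Sum = Δs · [f(-1.25) + f(0.25) + f(1.75)].
Sum = -15.75.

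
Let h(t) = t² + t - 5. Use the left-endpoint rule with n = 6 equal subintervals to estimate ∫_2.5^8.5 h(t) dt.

Δt = (8.5 − 2.5)/6 = 1.
Left endpoints: 2.5, 3.5, 4.5, 5.5, 6.5, 7.5.
h(2.5) = 3.75, h(3.5) = 10.75, h(4.5) = 19.75, h(5.5) = 30.75, h(6.5) = 43.75, h(7.5) = 58.75.
Sum = Δt · [h(2.5) + h(3.5) + h(4.5) + ...].
Sum = 167.5.

167.5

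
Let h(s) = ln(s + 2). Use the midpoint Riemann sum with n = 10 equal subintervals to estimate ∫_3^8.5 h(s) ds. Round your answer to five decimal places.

Δs = (8.5 − 3)/10 = 0.55.
Midpoints: 3.275, 3.825, 4.375, 4.925, 5.475, 6.025, 6.575, 7.125, 7.675, 8.225.
h(3.275) ≈ 1.66298, h(3.825) ≈ 1.76216, h(4.375) ≈ 1.85238, h(4.925) ≈ 1.93514, h(5.475) ≈ 2.01156, h(6.025) ≈ 2.08256, h(6.575) ≈ 2.14885, h(7.125) ≈ 2.21102, h(7.675) ≈ 2.26955, h(8.225) ≈ 2.32484.
Sum = Δs · [h(3.275) + h(3.825) + h(4.375) + ...].
Sum ≈ 11.14357.

11.14357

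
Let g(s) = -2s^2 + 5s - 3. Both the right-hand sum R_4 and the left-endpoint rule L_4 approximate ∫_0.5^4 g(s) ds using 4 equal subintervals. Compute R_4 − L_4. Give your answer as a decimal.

-12.25

R_4 = -20.7265625.
L_4 = -8.4765625.
R_4 − L_4 = -12.25.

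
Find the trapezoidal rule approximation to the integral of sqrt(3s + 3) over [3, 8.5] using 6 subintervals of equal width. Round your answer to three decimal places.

Δs = (8.5 − 3)/6 = 11/12.
f(3) ≈ 3.464, f(47/12) ≈ 3.841, f(29/6) ≈ 4.183, f(5.75) ≈ 4.500, f(20/3) ≈ 4.796, f(91/12) ≈ 5.074, f(8.5) ≈ 5.339.
T_6 = (Δs/2)·[f(s_0) + 2f(s_1) + ... + 2f(s_{5}) + f(s_6)].
Sum ≈ 24.563.

24.563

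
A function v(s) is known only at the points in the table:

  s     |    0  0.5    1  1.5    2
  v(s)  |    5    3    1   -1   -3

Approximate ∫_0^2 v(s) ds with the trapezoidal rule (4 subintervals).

Δs = 0.5.
T_4 = (0.5/2)·[5 + 2·3 + 2·1 + 2·(-1) + (-3)] = 2.

2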